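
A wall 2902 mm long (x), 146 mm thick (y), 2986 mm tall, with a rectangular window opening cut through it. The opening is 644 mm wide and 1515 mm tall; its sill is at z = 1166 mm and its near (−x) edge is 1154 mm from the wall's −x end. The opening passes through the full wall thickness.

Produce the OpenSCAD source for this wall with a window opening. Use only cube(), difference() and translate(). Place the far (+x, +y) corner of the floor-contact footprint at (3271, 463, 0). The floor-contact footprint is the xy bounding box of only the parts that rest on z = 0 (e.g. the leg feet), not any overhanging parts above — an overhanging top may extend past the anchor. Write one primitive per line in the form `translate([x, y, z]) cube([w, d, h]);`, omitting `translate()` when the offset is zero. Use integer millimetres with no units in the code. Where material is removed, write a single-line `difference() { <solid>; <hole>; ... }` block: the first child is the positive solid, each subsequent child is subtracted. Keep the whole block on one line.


difference() { translate([369, 317, 0]) cube([2902, 146, 2986]); translate([1523, 317, 1166]) cube([644, 146, 1515]); }


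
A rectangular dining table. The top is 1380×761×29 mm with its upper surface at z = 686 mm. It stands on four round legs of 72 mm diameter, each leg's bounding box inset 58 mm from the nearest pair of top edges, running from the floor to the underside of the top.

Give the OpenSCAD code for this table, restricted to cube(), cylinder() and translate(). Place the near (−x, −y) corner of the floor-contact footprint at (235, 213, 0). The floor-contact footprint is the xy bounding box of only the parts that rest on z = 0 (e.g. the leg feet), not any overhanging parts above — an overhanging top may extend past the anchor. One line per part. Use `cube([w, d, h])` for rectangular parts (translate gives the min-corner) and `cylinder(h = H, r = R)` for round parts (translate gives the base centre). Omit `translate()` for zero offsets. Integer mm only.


translate([177, 155, 657]) cube([1380, 761, 29]);
translate([271, 249, 0]) cylinder(h = 657, r = 36);
translate([1463, 249, 0]) cylinder(h = 657, r = 36);
translate([271, 822, 0]) cylinder(h = 657, r = 36);
translate([1463, 822, 0]) cylinder(h = 657, r = 36);


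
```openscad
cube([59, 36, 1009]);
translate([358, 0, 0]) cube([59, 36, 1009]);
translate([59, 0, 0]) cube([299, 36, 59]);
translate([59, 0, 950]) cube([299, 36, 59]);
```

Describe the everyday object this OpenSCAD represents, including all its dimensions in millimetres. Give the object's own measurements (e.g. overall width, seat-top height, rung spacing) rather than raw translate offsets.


A rectangular picture frame lying in the x–z plane (depth along y). The opening is 299 mm wide (x) by 891 mm tall (z), surrounded by a border 59 mm wide on all four sides. The frame is 36 mm deep and is made of two full-height vertical stiles with two horizontal rails fitted between them.


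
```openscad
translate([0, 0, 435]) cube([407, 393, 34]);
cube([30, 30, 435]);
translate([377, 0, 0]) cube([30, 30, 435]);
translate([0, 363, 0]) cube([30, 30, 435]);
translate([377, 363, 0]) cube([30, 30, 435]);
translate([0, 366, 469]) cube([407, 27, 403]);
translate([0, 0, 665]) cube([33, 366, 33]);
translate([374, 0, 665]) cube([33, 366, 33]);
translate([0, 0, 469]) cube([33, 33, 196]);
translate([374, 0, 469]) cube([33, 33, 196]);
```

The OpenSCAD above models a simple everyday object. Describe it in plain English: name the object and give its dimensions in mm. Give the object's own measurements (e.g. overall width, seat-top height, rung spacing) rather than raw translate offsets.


A chair. The seat is a 407×393×34 mm slab with its top at z = 469 mm, on four 30×30 mm corner legs (flush with the seat edges, standing on z = 0). A flat backrest 27 mm thick, 403 mm tall, spans the full seat width and rises from the seat top along its +y edge, rear face flush with the rear of the seat. Two armrests of 33×33 mm section run along each side from the seat's front edge to the front of the backrest, top faces 229 mm above the seat top and outer faces flush with the seat's x-edges; a 33×33 mm post under the front of each armrest stands on the seat at the front corner.


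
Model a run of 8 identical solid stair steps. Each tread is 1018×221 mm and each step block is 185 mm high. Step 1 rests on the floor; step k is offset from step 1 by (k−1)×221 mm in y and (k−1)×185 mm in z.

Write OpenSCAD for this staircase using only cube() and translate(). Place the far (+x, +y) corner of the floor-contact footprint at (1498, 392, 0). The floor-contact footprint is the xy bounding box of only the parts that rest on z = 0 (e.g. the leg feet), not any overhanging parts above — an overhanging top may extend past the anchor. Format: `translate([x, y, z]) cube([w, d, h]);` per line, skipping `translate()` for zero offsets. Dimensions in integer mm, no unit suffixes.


translate([480, 171, 0]) cube([1018, 221, 185]);
translate([480, 392, 185]) cube([1018, 221, 185]);
translate([480, 613, 370]) cube([1018, 221, 185]);
translate([480, 834, 555]) cube([1018, 221, 185]);
translate([480, 1055, 740]) cube([1018, 221, 185]);
translate([480, 1276, 925]) cube([1018, 221, 185]);
translate([480, 1497, 1110]) cube([1018, 221, 185]);
translate([480, 1718, 1295]) cube([1018, 221, 185]);


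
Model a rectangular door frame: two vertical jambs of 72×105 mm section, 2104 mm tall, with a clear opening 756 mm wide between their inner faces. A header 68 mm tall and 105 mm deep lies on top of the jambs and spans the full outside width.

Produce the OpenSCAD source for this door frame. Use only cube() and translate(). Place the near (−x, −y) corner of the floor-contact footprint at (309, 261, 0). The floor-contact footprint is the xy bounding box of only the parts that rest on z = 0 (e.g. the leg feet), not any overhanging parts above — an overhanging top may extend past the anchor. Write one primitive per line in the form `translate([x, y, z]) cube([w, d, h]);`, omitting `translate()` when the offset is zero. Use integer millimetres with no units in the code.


translate([309, 261, 0]) cube([72, 105, 2104]);
translate([1137, 261, 0]) cube([72, 105, 2104]);
translate([309, 261, 2104]) cube([900, 105, 68]);


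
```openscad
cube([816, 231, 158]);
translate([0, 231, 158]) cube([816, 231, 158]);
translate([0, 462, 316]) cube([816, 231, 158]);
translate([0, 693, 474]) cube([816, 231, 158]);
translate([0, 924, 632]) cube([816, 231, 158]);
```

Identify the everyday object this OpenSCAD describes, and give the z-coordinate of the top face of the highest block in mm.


A staircase. The total rise is 790 mm.

5 identical blocks, each offset up and back from the previous — a staircase. Each step is 158 mm tall and there are 5 of them, so the total rise is 5 × 158 = 790 mm.


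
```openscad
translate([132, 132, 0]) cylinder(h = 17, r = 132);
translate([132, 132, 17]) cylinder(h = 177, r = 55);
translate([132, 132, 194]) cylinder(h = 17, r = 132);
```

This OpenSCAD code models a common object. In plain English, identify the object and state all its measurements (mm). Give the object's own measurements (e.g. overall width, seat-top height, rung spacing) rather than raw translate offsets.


A spool: two coaxial disc flanges of radius 132 mm and thickness 17 mm, joined by a core cylinder of radius 55 mm and height 177 mm. The lower flange rests on z = 0 and the three cylinders share a vertical axis.


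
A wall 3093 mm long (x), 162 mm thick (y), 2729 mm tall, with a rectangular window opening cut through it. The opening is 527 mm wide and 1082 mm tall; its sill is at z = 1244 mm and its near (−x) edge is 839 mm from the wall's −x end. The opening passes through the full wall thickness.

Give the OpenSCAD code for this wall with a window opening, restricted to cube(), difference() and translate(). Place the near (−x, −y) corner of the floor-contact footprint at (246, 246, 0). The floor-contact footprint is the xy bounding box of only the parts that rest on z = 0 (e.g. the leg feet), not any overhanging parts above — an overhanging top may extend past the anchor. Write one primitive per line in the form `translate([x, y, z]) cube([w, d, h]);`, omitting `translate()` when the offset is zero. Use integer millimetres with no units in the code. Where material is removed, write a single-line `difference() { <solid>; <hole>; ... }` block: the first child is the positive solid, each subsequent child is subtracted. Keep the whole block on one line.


difference() { translate([246, 246, 0]) cube([3093, 162, 2729]); translate([1085, 246, 1244]) cube([527, 162, 1082]); }


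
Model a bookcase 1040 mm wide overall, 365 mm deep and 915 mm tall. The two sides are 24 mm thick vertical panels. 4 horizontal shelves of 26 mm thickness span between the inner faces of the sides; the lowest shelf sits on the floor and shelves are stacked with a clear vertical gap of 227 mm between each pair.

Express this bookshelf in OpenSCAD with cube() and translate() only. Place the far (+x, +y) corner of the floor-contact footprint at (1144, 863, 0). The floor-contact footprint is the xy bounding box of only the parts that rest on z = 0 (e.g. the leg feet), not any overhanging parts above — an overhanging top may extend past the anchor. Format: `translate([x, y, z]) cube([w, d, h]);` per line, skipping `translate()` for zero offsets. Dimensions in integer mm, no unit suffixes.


translate([104, 498, 0]) cube([24, 365, 915]);
translate([1120, 498, 0]) cube([24, 365, 915]);
translate([128, 498, 0]) cube([992, 365, 26]);
translate([128, 498, 253]) cube([992, 365, 26]);
translate([128, 498, 506]) cube([992, 365, 26]);
translate([128, 498, 759]) cube([992, 365, 26]);


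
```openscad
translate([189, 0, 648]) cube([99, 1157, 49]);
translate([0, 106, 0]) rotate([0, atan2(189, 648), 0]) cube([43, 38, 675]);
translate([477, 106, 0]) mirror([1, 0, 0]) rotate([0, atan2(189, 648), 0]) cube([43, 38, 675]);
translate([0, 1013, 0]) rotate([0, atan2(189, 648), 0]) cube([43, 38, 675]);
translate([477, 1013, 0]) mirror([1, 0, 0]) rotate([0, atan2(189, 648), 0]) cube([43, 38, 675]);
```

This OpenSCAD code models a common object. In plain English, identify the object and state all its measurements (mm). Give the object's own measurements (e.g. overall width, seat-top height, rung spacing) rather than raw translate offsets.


A sawhorse. A 99×1157×49 mm beam (x, y, z) sits on two A-frame leg pairs. Each pair is two raked legs of 43×38 mm section (38 mm along y) splaying symmetrically in x. Each leg rises 648 mm vertically over 189 mm of horizontal reach and is 675 mm long along its own axis. Every leg's outer bottom edge rests on the floor and its outer top edge meets a bottom edge of the beam — the left legs (tilting toward +x) meet the beam's −x bottom edge, the right legs (their mirror images, tilting toward −x) meet its +x bottom edge — so the leg tops tuck under the beam, the beam's underside is 648 mm above the floor, and the feet are 477 mm apart outside-to-outside with the beam centred between them. The two leg pairs are set in 106 mm from either end of the beam.


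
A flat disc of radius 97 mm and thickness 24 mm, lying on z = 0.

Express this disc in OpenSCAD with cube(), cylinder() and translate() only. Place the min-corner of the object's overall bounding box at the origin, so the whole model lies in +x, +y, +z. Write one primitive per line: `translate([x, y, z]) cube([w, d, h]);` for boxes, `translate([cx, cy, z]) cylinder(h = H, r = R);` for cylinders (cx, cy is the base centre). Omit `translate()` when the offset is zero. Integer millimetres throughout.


translate([97, 97, 0]) cylinder(h = 24, r = 97);


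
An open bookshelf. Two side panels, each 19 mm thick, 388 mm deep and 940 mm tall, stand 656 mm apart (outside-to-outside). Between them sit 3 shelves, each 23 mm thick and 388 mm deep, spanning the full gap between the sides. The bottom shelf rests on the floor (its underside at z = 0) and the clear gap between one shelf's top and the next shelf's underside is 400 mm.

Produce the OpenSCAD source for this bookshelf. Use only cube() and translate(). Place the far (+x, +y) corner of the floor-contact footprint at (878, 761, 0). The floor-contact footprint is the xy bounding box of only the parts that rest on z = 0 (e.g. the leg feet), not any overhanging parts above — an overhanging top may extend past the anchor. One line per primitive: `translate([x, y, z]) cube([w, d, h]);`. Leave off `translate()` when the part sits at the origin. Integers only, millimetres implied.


translate([222, 373, 0]) cube([19, 388, 940]);
translate([859, 373, 0]) cube([19, 388, 940]);
translate([241, 373, 0]) cube([618, 388, 23]);
translate([241, 373, 423]) cube([618, 388, 23]);
translate([241, 373, 846]) cube([618, 388, 23]);


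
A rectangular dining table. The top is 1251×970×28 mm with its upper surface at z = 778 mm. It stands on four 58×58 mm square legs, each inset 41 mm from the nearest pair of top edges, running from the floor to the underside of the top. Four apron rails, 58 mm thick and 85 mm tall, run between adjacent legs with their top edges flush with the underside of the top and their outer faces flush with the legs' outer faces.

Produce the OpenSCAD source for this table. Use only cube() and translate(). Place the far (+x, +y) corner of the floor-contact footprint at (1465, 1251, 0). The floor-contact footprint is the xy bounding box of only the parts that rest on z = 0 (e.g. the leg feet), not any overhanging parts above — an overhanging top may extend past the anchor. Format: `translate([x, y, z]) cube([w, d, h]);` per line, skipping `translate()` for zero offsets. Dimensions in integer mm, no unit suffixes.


translate([255, 322, 750]) cube([1251, 970, 28]);
translate([296, 363, 0]) cube([58, 58, 750]);
translate([1407, 363, 0]) cube([58, 58, 750]);
translate([296, 1193, 0]) cube([58, 58, 750]);
translate([1407, 1193, 0]) cube([58, 58, 750]);
translate([354, 363, 665]) cube([1053, 58, 85]);
translate([354, 1193, 665]) cube([1053, 58, 85]);
translate([296, 421, 665]) cube([58, 772, 85]);
translate([1407, 421, 665]) cube([58, 772, 85]);


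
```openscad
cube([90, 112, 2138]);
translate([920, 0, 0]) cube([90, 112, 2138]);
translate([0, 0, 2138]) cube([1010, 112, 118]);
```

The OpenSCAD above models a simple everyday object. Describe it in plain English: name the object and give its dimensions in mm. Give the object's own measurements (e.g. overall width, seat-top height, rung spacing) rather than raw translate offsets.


A door frame. The clear opening is 830 mm wide and 2138 mm high. Two 90 mm wide jambs, 112 mm deep, stand either side of the opening from the floor to the top of the opening. A 118 mm thick head sits across the top of both jambs, spanning the full outside width of the frame.


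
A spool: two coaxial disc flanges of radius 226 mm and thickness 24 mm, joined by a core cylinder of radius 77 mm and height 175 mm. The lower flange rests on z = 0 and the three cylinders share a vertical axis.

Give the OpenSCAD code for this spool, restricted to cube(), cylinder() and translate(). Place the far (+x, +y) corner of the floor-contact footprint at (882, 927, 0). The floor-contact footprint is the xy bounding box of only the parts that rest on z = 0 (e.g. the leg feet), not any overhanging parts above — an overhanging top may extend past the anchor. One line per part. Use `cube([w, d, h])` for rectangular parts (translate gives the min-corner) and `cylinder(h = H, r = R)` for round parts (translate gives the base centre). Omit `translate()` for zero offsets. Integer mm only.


translate([656, 701, 0]) cylinder(h = 24, r = 226);
translate([656, 701, 24]) cylinder(h = 175, r = 77);
translate([656, 701, 199]) cylinder(h = 24, r = 226);


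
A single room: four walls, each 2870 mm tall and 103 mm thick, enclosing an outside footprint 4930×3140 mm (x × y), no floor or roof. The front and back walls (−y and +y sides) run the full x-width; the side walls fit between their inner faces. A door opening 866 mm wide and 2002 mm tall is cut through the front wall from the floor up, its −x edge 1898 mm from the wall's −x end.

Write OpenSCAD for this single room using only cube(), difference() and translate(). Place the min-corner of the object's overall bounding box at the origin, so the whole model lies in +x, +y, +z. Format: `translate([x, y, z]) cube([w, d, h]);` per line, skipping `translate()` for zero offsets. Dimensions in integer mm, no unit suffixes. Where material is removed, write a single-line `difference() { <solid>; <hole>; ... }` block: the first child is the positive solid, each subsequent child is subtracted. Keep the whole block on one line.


difference() { cube([4930, 103, 2870]); translate([1898, 0, 0]) cube([866, 103, 2002]); }
translate([0, 3037, 0]) cube([4930, 103, 2870]);
translate([0, 103, 0]) cube([103, 2934, 2870]);
translate([4827, 103, 0]) cube([103, 2934, 2870]);


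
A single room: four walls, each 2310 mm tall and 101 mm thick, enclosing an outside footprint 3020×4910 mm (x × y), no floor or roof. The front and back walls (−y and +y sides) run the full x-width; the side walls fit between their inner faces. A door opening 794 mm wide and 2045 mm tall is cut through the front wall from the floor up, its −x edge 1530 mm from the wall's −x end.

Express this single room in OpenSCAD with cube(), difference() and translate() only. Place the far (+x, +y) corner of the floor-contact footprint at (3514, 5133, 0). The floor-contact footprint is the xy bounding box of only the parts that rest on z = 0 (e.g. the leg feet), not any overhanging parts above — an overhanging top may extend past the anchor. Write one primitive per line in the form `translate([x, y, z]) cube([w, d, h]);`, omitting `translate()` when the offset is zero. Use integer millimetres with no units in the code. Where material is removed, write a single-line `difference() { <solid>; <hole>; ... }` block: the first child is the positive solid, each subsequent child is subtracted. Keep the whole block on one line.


difference() { translate([494, 223, 0]) cube([3020, 101, 2310]); translate([2024, 223, 0]) cube([794, 101, 2045]); }
translate([494, 5032, 0]) cube([3020, 101, 2310]);
translate([494, 324, 0]) cube([101, 4708, 2310]);
translate([3413, 324, 0]) cube([101, 4708, 2310]);


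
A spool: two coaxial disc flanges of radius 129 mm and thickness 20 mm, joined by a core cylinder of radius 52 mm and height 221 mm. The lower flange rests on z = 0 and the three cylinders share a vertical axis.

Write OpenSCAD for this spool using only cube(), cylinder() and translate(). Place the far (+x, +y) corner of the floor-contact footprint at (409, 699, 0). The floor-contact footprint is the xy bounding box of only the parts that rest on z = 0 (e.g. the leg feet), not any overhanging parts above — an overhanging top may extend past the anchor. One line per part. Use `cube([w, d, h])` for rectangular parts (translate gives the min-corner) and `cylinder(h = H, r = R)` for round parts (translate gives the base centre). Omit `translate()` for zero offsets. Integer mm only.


translate([280, 570, 0]) cylinder(h = 20, r = 129);
translate([280, 570, 20]) cylinder(h = 221, r = 52);
translate([280, 570, 241]) cylinder(h = 20, r = 129);


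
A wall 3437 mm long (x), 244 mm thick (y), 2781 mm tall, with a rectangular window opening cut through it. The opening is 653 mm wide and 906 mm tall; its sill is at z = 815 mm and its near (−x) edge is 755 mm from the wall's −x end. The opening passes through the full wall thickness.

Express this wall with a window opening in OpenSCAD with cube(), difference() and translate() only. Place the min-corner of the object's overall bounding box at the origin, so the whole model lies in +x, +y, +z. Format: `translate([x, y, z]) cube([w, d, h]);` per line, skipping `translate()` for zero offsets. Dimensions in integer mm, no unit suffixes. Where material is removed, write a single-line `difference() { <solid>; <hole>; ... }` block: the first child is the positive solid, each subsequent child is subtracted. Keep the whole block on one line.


difference() { cube([3437, 244, 2781]); translate([755, 0, 815]) cube([653, 244, 906]); }


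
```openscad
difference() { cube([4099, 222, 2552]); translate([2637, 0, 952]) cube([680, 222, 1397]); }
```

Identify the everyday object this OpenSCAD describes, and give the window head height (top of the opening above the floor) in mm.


A wall with a window opening. The window head height is 2349 mm.

A wall with a rectangular opening subtracted — a window. Sill at z = 952, opening 1397 mm tall, so the head is at 952 + 1397 = 2349 mm.


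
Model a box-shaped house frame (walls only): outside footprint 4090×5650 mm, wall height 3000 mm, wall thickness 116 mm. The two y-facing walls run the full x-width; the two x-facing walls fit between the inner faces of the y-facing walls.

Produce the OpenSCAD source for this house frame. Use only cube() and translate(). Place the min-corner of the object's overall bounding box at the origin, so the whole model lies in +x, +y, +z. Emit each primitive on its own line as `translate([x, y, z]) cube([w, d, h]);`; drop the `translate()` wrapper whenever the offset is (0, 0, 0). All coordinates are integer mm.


cube([4090, 116, 3000]);
translate([0, 5534, 0]) cube([4090, 116, 3000]);
translate([0, 116, 0]) cube([116, 5418, 3000]);
translate([3974, 116, 0]) cube([116, 5418, 3000]);


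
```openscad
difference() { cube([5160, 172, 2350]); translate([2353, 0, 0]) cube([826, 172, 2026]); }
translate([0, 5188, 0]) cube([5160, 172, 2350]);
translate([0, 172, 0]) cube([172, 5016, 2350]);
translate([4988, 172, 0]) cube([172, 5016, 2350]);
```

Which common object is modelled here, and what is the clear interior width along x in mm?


A single room. The interior width is 4816 mm.

Four walls enclosing a rectangle with a door in the front wall — a room. Outside width 5160 minus two 172 mm walls gives 4816 mm.


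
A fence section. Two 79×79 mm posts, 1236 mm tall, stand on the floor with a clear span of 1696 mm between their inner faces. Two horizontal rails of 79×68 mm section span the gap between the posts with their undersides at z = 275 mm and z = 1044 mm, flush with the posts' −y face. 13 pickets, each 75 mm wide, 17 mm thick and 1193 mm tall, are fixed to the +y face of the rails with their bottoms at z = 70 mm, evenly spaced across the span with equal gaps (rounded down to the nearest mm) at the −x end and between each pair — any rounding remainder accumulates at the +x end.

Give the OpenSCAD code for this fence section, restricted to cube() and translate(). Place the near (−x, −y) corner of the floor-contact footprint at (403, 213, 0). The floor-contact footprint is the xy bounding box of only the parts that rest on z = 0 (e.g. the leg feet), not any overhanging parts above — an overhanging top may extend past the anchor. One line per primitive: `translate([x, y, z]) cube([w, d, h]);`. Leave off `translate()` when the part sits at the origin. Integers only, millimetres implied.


translate([403, 213, 0]) cube([79, 79, 1236]);
translate([2178, 213, 0]) cube([79, 79, 1236]);
translate([482, 213, 275]) cube([1696, 79, 68]);
translate([482, 213, 1044]) cube([1696, 79, 68]);
translate([533, 292, 70]) cube([75, 17, 1193]);
translate([659, 292, 70]) cube([75, 17, 1193]);
translate([785, 292, 70]) cube([75, 17, 1193]);
translate([911, 292, 70]) cube([75, 17, 1193]);
translate([1037, 292, 70]) cube([75, 17, 1193]);
translate([1163, 292, 70]) cube([75, 17, 1193]);
translate([1289, 292, 70]) cube([75, 17, 1193]);
translate([1415, 292, 70]) cube([75, 17, 1193]);
translate([1541, 292, 70]) cube([75, 17, 1193]);
translate([1667, 292, 70]) cube([75, 17, 1193]);
translate([1793, 292, 70]) cube([75, 17, 1193]);
translate([1919, 292, 70]) cube([75, 17, 1193]);
translate([2045, 292, 70]) cube([75, 17, 1193]);


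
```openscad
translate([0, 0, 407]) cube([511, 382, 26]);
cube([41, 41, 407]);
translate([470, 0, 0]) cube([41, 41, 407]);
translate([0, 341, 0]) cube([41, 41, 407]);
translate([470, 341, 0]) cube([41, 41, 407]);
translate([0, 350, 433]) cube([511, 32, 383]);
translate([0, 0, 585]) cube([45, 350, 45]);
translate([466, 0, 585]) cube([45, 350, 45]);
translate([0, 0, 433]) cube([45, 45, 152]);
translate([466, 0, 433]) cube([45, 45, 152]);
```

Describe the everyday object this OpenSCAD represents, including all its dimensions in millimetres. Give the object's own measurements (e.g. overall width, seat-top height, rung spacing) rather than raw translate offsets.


A chair. The seat is a 511×382×26 mm slab with its top at z = 433 mm, on four 41×41 mm corner legs (flush with the seat edges, standing on z = 0). A flat backrest 32 mm thick, 383 mm tall, spans the full seat width and rises from the seat top along its +y edge, rear face flush with the rear of the seat. Two armrests of 45×45 mm section run along each side from the seat's front edge to the front of the backrest, top faces 197 mm above the seat top and outer faces flush with the seat's x-edges; a 45×45 mm post under the front of each armrest stands on the seat at the front corner.


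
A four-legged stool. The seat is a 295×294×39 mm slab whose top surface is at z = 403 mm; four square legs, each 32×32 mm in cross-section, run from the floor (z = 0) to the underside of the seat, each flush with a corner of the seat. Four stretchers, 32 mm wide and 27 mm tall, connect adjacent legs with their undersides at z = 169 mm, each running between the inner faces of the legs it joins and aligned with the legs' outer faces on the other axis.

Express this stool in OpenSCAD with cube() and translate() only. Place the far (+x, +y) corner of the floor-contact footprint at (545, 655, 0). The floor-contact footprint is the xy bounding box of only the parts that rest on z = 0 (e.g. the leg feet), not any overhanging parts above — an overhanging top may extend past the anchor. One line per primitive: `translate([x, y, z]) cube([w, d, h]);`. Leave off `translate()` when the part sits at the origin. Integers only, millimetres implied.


// leg_h = 403 - 39 = 364
// stretcher span = 295 - 2*32 = 231
translate([250, 361, 364]) cube([295, 294, 39]);
translate([250, 361, 0]) cube([32, 32, 364]);
translate([513, 361, 0]) cube([32, 32, 364]);
translate([250, 623, 0]) cube([32, 32, 364]);
translate([513, 623, 0]) cube([32, 32, 364]);
translate([282, 361, 169]) cube([231, 32, 27]);
translate([282, 623, 169]) cube([231, 32, 27]);
translate([250, 393, 169]) cube([32, 230, 27]);
translate([513, 393, 169]) cube([32, 230, 27]);


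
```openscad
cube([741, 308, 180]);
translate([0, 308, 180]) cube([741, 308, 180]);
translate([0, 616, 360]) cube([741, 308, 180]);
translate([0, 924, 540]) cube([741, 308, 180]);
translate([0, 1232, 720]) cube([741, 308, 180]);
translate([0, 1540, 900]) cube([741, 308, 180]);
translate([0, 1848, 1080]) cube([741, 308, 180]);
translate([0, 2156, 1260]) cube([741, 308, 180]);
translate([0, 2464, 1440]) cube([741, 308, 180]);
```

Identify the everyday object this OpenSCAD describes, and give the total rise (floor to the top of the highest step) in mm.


A staircase. The total rise is 1620 mm.

9 identical blocks, each offset up and back from the previous — a staircase. Each step is 180 mm tall and there are 9 of them, so the total rise is 9 × 180 = 1620 mm.


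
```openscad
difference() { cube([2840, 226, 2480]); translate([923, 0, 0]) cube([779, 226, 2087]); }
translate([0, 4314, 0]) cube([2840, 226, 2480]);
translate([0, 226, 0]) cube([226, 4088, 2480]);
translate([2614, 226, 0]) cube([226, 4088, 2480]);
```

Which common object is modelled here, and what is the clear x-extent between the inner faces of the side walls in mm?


A single room. The interior width is 2388 mm.

Four walls enclosing a rectangle with a door in the front wall — a room. Outside width 2840 minus two 226 mm walls gives 2388 mm.


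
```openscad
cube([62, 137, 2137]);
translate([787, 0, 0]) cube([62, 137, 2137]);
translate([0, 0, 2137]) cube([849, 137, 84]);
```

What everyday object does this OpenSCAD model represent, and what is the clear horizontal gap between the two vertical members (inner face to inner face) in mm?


A door frame. The clear opening width is 725 mm.

Two 2137 mm tall posts with a header on top — a door frame. The left jamb is 62 mm wide at x = 0; the right jamb starts at x = 787. The clear opening is 787 − 62 = 725 mm.


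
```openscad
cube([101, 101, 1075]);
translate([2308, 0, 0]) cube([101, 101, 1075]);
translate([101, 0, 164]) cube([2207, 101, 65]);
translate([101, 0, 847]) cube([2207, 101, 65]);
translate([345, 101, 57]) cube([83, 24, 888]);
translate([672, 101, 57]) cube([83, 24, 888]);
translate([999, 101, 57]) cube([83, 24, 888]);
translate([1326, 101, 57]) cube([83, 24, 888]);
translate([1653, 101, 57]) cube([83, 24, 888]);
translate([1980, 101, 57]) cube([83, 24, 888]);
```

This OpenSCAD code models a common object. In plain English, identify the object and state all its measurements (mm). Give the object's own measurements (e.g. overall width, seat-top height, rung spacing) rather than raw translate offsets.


A fence section. Two 101×101 mm posts, 1075 mm tall, stand on the floor with a clear span of 2207 mm between their inner faces. Two horizontal rails of 101×65 mm section span the gap between the posts with their undersides at z = 164 mm and z = 847 mm, flush with the posts' −y face. 6 pickets, each 83 mm wide, 24 mm thick and 888 mm tall, are fixed to the +y face of the rails with their bottoms at z = 57 mm, spaced across the span with a 244 mm gap after the −x post and between neighbouring pickets, with 245 mm left before the +x post.


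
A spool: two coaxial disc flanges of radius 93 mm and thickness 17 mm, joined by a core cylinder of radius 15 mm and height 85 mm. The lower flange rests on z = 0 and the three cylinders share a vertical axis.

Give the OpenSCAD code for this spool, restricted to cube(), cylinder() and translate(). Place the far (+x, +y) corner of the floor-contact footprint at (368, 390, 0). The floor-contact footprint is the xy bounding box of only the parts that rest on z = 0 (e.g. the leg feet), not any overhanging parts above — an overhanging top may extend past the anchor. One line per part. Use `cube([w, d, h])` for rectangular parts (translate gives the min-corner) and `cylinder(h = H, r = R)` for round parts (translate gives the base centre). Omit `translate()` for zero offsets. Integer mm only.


translate([275, 297, 0]) cylinder(h = 17, r = 93);
translate([275, 297, 17]) cylinder(h = 85, r = 15);
translate([275, 297, 102]) cylinder(h = 17, r = 93);


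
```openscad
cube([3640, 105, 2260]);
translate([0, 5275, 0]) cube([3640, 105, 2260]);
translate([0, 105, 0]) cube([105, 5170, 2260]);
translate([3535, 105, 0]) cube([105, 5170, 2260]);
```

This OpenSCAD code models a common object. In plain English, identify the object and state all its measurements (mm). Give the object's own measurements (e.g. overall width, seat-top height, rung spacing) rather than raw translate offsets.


The wall frame of a small rectangular building: four walls, each 2260 mm tall and 105 mm thick, enclosing a footprint 3640 mm (x) by 5380 mm (y) outside-to-outside, with no floor or roof. The front and back walls (the −y and +y sides) span the full width; the two side walls fit between them.


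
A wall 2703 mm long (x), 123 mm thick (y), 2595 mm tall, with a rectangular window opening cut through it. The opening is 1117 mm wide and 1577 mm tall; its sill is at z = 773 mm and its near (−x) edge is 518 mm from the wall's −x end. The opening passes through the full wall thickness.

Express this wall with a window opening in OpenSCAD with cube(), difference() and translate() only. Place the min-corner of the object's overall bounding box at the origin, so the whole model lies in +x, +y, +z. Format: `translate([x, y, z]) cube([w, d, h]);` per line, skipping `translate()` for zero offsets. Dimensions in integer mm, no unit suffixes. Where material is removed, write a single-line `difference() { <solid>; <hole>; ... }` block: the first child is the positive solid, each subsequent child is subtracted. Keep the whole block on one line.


difference() { cube([2703, 123, 2595]); translate([518, 0, 773]) cube([1117, 123, 1577]); }


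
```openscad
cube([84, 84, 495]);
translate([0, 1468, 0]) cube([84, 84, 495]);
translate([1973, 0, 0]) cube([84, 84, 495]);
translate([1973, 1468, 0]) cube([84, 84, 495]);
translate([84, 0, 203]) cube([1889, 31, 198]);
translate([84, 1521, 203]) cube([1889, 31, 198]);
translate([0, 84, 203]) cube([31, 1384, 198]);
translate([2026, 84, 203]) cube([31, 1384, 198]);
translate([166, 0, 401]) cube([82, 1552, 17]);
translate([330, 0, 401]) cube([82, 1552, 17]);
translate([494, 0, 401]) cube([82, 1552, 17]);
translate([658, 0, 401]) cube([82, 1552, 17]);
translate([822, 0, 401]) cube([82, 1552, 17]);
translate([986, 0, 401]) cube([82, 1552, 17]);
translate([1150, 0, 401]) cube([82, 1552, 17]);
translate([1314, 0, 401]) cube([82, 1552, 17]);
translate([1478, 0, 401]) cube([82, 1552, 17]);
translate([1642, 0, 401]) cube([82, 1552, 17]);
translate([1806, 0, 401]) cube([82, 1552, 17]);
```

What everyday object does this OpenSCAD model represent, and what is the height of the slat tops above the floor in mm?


A bed frame. The slat-top height is 418 mm.

Four posts, four rails, and a row of slats — a bed frame. Slats sit on the rails at z = 203 + 198 = 401; with slat thickness 17, the top is 418 mm.


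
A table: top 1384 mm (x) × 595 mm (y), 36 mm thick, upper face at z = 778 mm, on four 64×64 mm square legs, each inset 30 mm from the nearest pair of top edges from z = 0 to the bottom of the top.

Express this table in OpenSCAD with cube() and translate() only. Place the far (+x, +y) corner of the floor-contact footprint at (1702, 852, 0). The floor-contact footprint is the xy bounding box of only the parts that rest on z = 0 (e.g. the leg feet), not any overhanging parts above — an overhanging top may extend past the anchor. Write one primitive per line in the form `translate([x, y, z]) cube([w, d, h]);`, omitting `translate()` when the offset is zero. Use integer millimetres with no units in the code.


translate([348, 287, 742]) cube([1384, 595, 36]);
translate([378, 317, 0]) cube([64, 64, 742]);
translate([1638, 317, 0]) cube([64, 64, 742]);
translate([378, 788, 0]) cube([64, 64, 742]);
translate([1638, 788, 0]) cube([64, 64, 742]);


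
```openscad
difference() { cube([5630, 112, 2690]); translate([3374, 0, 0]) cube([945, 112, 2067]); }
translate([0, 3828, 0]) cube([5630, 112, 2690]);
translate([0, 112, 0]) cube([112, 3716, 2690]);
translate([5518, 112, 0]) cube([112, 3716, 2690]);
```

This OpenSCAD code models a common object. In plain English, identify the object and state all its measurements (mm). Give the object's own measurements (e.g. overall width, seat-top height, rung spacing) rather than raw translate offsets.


A single room: four walls, each 2690 mm tall and 112 mm thick, enclosing an outside footprint 5630×3940 mm (x × y), no floor or roof. The front and back walls (−y and +y sides) run the full x-width; the side walls fit between their inner faces. A door opening 945 mm wide and 2067 mm tall is cut through the front wall from the floor up, its −x edge 3374 mm from the wall's −x end.


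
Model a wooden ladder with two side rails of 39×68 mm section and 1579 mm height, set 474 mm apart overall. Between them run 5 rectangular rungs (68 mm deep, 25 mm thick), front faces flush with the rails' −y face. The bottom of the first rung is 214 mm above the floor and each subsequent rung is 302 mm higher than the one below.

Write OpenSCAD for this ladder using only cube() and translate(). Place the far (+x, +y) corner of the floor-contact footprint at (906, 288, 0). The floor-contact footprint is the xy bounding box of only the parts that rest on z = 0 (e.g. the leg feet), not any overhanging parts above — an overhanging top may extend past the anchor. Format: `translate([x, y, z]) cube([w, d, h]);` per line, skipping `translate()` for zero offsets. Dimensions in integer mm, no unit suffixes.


translate([432, 220, 0]) cube([39, 68, 1579]);
translate([867, 220, 0]) cube([39, 68, 1579]);
translate([471, 220, 214]) cube([396, 68, 25]);
translate([471, 220, 516]) cube([396, 68, 25]);
translate([471, 220, 818]) cube([396, 68, 25]);
translate([471, 220, 1120]) cube([396, 68, 25]);
translate([471, 220, 1422]) cube([396, 68, 25]);


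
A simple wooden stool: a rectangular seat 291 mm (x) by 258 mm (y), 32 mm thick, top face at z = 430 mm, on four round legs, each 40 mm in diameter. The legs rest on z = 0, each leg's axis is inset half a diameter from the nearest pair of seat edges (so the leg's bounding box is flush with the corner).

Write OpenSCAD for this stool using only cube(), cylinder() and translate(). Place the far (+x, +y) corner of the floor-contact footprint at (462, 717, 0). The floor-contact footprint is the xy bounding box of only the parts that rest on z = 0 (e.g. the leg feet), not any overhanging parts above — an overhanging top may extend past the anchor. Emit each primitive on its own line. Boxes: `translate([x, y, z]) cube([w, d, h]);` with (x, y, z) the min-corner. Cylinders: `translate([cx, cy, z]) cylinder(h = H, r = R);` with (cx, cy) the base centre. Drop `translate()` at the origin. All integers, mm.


// leg_h = 430 - 32 = 398
translate([171, 459, 398]) cube([291, 258, 32]);
translate([191, 479, 0]) cylinder(h = 398, r = 20);
translate([442, 479, 0]) cylinder(h = 398, r = 20);
translate([191, 697, 0]) cylinder(h = 398, r = 20);
translate([442, 697, 0]) cylinder(h = 398, r = 20);


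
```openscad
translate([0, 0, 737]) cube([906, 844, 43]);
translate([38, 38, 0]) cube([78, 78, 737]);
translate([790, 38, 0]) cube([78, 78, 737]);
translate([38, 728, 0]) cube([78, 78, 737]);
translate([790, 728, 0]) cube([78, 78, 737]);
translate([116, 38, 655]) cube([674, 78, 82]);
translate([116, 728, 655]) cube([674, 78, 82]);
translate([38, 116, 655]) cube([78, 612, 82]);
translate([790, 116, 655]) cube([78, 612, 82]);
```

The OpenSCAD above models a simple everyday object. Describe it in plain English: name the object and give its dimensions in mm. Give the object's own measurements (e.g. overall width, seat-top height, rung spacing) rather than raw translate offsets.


A table: top 906 mm (x) × 844 mm (y), 43 mm thick, upper face at z = 780 mm, on four 78×78 mm square legs, each inset 38 mm from the nearest pair of top edges from z = 0 to the bottom of the top. Four apron rails, 78 mm thick and 82 mm tall, run between adjacent legs with their top edges flush with the underside of the top and their outer faces flush with the legs' outer faces.


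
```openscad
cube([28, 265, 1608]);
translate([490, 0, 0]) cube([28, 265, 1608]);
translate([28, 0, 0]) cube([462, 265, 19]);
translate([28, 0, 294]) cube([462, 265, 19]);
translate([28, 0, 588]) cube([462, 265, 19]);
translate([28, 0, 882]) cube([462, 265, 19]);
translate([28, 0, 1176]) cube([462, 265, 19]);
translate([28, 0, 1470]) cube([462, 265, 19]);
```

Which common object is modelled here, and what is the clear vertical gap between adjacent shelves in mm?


A bookshelf. The clear shelf gap is 275 mm.

Two tall side panels with 6 horizontal boards between them — a bookshelf. The first two shelf undersides are at z = 0 and z = 294; with shelf thickness 19, the clear gap is 294 − 0 − 19 = 275 mm.


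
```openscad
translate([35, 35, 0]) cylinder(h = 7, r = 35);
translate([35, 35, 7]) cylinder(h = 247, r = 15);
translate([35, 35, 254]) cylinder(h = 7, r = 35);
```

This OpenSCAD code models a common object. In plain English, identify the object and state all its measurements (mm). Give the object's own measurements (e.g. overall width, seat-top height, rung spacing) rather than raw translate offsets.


A spool: two coaxial disc flanges of radius 35 mm and thickness 7 mm, joined by a core cylinder of radius 15 mm and height 247 mm. The lower flange rests on z = 0 and the three cylinders share a vertical axis.
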